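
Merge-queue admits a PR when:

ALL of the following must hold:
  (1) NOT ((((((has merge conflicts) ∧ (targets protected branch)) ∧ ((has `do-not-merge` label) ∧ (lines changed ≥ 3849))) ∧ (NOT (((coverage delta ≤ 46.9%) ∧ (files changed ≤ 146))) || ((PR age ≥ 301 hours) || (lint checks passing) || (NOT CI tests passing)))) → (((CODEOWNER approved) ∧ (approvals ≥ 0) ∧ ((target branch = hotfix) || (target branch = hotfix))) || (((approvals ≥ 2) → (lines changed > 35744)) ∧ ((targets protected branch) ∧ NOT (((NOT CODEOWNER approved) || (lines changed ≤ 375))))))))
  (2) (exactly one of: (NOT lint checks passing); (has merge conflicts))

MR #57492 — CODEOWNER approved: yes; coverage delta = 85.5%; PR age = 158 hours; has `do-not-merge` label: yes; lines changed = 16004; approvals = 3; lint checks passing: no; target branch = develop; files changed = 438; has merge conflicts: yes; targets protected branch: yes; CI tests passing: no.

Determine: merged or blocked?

Atomic conditions:
  has merge conflicts: yes → true
  targets protected branch: yes → true
  has `do-not-merge` label: yes → true
  lines changed ≥ 3849: 16004 ≥ 3849 is true
  coverage delta ≤ 46.9%: 85.5 ≤ 46.9 is false
  files changed ≤ 146: 438 ≤ 146 is false
  PR age ≥ 301 hours: 158 ≥ 301 is false
  lint checks passing: no → false
  NOT CI tests passing: no → true
  CODEOWNER approved: yes → true
  approvals ≥ 0: 3 ≥ 0 is true
  target branch = hotfix: develop == hotfix is false
  approvals ≥ 2: 3 ≥ 2 is true
  lines changed > 35744: 16004 > 35744 is false
  NOT CODEOWNER approved: yes → false
  lines changed ≤ 375: 16004 ≤ 375 is false
  NOT lint checks passing: no → true
Combine:
[1.1.1.1.1] true AND true = true
[1.1.1.1.2] true AND true = true
[1.1.1.1] true AND true = true
[1.1.1.2.1.1] false AND false = false
[1.1.1.2.1] NOT false = true
[1.1.1.2.2] false OR false OR true = true
[1.1.1.2] true OR true = true
[1.1.1] true AND true = true
[1.1.2.1.3] false OR false = false
[1.1.2.1] true AND true AND false = false
[1.1.2.2.1] true → false = false
[1.1.2.2.2.2.1] false OR false = false
[1.1.2.2.2.2] NOT false = true
[1.1.2.2.2] true AND true = true
[1.1.2.2] false AND true = false
[1.1.2] false OR false = false
[1.1] true → false = false
[1] NOT false = true
[2] exactly-one(true, true) = false
[root] true AND false = false
Overall: false → blocked

Blocked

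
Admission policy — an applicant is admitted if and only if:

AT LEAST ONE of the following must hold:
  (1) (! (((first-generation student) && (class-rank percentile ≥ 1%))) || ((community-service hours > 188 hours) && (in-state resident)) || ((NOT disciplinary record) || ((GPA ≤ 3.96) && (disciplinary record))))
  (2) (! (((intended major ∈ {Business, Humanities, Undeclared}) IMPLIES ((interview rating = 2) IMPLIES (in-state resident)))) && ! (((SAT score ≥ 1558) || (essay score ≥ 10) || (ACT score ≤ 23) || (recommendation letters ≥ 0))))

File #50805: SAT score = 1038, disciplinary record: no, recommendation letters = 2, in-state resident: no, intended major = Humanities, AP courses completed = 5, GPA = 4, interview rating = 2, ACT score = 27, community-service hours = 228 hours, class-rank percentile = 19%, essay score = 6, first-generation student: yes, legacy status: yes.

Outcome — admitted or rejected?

Atomic conditions:
  first-generation student: yes → true
  class-rank percentile ≥ 1%: 19 ≥ 1 is true
  community-service hours > 188 hours: 228 > 188 is true
  in-state resident: no → false
  NOT disciplinary record: no → true
  GPA ≤ 3.96: 4 ≤ 3.96 is false
  disciplinary record: no → false
  intended major ∈ {Business, Humanities, Undeclared}: Humanities is in the set → true
  interview rating = 2: 2 == 2 is true
  SAT score ≥ 1558: 1038 ≥ 1558 is false
  essay score ≥ 10: 6 ≥ 10 is false
  ACT score ≤ 23: 27 ≤ 23 is false
  recommendation letters ≥ 0: 2 ≥ 0 is true
Combine:
[1.1.1] true AND true = true
[1.1] NOT true = false
[1.2] true AND false = false
[1.3.2] false AND false = false
[1.3] true OR false = true
[1] false OR false OR true = true
[2.1.1.2] true → false = false
[2.1.1] true → false = false
[2.1] NOT false = true
[2.2.1] false OR false OR false OR true = true
[2.2] NOT true = false
[2] true AND false = false
[root] true OR false = true
Overall: true → admitted

Admitted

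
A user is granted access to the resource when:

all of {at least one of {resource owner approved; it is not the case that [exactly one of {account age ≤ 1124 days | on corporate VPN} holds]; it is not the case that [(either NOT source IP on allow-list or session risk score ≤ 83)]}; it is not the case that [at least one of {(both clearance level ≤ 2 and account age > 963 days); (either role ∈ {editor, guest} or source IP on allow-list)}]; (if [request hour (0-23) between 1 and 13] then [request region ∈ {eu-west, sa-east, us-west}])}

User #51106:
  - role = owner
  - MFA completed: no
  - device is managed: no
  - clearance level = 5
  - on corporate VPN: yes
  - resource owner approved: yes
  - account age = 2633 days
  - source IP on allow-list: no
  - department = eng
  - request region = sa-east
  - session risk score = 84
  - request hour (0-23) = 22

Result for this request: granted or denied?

Atomic conditions:
  resource owner approved: yes → true
  account age ≤ 1124 days: 2633 ≤ 1124 is false
  on corporate VPN: yes → true
  NOT source IP on allow-list: no → true
  session risk score ≤ 83: 84 ≤ 83 is false
  clearance level ≤ 2: 5 ≤ 2 is false
  account age > 963 days: 2633 > 963 is true
  role ∈ {editor, guest}: owner is not in the set → false
  source IP on allow-list: no → false
  request hour (0-23) between 1 and 13: 22 in [1, 13] is false
  request region ∈ {eu-west, sa-east, us-west}: sa-east is in the set → true
Combine:
[1.2.1] exactly-one(false, true) = true
[1.2] NOT true = false
[1.3.1] true OR false = true
[1.3] NOT true = false
[1] true OR false OR false = true
[2.1.1] false AND true = false
[2.1.2] false OR false = false
[2.1] false OR false = false
[2] NOT false = true
[3] false → true (antecedent false ⇒ implication holds) = true
[root] true AND true AND true = true
Overall: true → granted

Granted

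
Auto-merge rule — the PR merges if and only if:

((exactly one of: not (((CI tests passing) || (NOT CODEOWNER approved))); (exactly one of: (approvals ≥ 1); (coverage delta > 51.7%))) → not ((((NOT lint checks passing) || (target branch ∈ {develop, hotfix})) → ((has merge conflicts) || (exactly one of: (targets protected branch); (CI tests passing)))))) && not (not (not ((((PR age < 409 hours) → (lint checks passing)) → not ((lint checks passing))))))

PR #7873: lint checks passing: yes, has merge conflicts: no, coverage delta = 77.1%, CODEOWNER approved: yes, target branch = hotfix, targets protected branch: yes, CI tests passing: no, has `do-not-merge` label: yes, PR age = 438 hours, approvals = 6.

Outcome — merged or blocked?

Atomic conditions:
  CI tests passing: no → false
  NOT CODEOWNER approved: yes → false
  approvals ≥ 1: 6 ≥ 1 is true
  coverage delta > 51.7%: 77.1 > 51.7 is true
  NOT lint checks passing: yes → false
  target branch ∈ {develop, hotfix}: hotfix is in the set → true
  has merge conflicts: no → false
  targets protected branch: yes → true
  PR age < 409 hours: 438 < 409 is false
  lint checks passing: yes → true
Combine:
[1.1.1.1] false OR false = false
[1.1.1] NOT false = true
[1.1.2] exactly-one(true, true) = false
[1.1] exactly-one(true, false) = true
[1.2.1.1] false OR true = true
[1.2.1.2.2] exactly-one(true, false) = true
[1.2.1.2] false OR true = true
[1.2.1] true → true = true
[1.2] NOT true = false
[1] true → false = false
[2.1.1.1.1] false → true (antecedent false ⇒ implication holds) = true
[2.1.1.1.2] NOT true = false
[2.1.1.1] true → false = false
[2.1.1] NOT false = true
[2.1] NOT true = false
[2] NOT false = true
[root] false AND true = false
Overall: false → blocked

Blocked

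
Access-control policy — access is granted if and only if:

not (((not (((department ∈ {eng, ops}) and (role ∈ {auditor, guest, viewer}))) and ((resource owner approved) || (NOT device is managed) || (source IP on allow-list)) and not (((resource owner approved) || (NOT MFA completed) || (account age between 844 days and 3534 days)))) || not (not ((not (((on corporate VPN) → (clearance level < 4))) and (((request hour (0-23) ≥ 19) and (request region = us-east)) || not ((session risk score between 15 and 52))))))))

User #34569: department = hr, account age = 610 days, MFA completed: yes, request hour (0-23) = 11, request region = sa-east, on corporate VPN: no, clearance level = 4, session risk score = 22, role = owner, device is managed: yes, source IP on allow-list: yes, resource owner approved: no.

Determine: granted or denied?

Atomic conditions:
  department ∈ {eng, ops}: hr is not in the set → false
  role ∈ {auditor, guest, viewer}: owner is not in the set → false
  resource owner approved: no → false
  NOT device is managed: yes → false
  source IP on allow-list: yes → true
  NOT MFA completed: yes → false
  account age between 844 days and 3534 days: 610 in [844, 3534] is false
  on corporate VPN: no → false
  clearance level < 4: 4 < 4 is false
  request hour (0-23) ≥ 19: 11 ≥ 19 is false
  request region = us-east: sa-east == us-east is false
  session risk score between 15 and 52: 22 in [15, 52] is true
Combine:
[1.1.1.1] false AND false = false
[1.1.1] NOT false = true
[1.1.2] false OR false OR true = true
[1.1.3.1] false OR false OR false = false
[1.1.3] NOT false = true
[1.1] true AND true AND true = true
[1.2.1.1.1.1] false → false (antecedent false ⇒ implication holds) = true
[1.2.1.1.1] NOT true = false
[1.2.1.1.2.1] false AND false = false
[1.2.1.1.2.2] NOT true = false
[1.2.1.1.2] false OR false = false
[1.2.1.1] false AND false = false
[1.2.1] NOT false = true
[1.2] NOT true = false
[1] true OR false = true
[root] NOT true = false
Overall: false → denied

Denied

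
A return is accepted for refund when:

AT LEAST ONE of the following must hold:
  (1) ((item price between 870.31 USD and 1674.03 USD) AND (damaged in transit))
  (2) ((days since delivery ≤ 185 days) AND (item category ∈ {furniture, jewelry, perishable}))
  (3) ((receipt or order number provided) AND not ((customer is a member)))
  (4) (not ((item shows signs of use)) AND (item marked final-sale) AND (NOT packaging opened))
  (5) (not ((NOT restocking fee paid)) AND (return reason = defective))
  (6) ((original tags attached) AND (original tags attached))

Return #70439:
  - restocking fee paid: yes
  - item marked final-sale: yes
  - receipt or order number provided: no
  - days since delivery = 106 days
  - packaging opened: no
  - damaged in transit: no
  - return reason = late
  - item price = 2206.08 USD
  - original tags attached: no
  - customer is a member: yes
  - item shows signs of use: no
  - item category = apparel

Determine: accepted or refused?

Atomic conditions:
  item price between 870.31 USD and 1674.03 USD: 2206.08 in [870.31, 1674.03] is false
  damaged in transit: no → false
  days since delivery ≤ 185 days: 106 ≤ 185 is true
  item category ∈ {furniture, jewelry, perishable}: apparel is not in the set → false
  receipt or order number provided: no → false
  customer is a member: yes → true
  item shows signs of use: no → false
  item marked final-sale: yes → true
  NOT packaging opened: no → true
  NOT restocking fee paid: yes → false
  return reason = defective: late == defective is false
  original tags attached: no → false
Combine:
[1] false AND false = false
[2] true AND false = false
[3.2] NOT true = false
[3] false AND false = false
[4.1] NOT false = true
[4] true AND true AND true = true
[5.1] NOT false = true
[5] true AND false = false
[6] false AND false = false
[root] false OR false OR false OR true OR false OR false = true
Overall: true → accepted

Accepted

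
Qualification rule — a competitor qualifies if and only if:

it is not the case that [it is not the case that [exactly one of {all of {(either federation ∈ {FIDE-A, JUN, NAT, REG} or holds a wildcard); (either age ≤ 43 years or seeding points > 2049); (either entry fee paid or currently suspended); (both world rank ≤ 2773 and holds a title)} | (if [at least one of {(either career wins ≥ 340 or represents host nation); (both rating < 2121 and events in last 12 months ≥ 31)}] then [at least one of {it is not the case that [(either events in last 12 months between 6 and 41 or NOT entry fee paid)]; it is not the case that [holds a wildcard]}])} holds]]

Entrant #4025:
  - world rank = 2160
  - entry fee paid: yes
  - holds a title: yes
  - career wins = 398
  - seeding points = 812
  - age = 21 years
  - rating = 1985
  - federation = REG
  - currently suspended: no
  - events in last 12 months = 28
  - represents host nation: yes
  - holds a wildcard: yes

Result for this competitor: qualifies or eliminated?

Qualifies

Atomic conditions:
  federation ∈ {FIDE-A, JUN, NAT, REG}: REG is in the set → true
  holds a wildcard: yes → true
  age ≤ 43 years: 21 ≤ 43 is true
  seeding points > 2049: 812 > 2049 is false
  entry fee paid: yes → true
  currently suspended: no → false
  world rank ≤ 2773: 2160 ≤ 2773 is true
  holds a title: yes → true
  career wins ≥ 340: 398 ≥ 340 is true
  represents host nation: yes → true
  rating < 2121: 1985 < 2121 is true
  events in last 12 months ≥ 31: 28 ≥ 31 is false
  events in last 12 months between 6 and 41: 28 in [6, 41] is true
  NOT entry fee paid: yes → false
Combine:
[1.1.1.1] true OR true = true
[1.1.1.2] true OR false = true
[1.1.1.3] true OR false = true
[1.1.1.4] true AND true = true
[1.1.1] true AND true AND true AND true = true
[1.1.2.1.1] true OR true = true
[1.1.2.1.2] true AND false = false
[1.1.2.1] true OR false = true
[1.1.2.2.1.1] true OR false = true
[1.1.2.2.1] NOT true = false
[1.1.2.2.2] NOT true = false
[1.1.2.2] false OR false = false
[1.1.2] true → false = false
[1.1] exactly-one(true, false) = true
[1] NOT true = false
[root] NOT false = true
Overall: true → qualifies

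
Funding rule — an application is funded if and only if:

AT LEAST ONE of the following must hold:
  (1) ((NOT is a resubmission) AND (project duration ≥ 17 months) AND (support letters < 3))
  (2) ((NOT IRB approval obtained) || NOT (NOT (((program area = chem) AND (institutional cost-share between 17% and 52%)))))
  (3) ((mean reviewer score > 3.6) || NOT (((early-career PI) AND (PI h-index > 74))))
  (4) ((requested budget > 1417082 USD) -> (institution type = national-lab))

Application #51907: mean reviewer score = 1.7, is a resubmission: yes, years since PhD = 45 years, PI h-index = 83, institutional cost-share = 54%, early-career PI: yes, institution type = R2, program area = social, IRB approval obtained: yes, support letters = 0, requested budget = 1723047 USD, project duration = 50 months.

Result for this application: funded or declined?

Atomic conditions:
  NOT is a resubmission: yes → false
  project duration ≥ 17 months: 50 ≥ 17 is true
  support letters < 3: 0 < 3 is true
  NOT IRB approval obtained: yes → false
  program area = chem: social == chem is false
  institutional cost-share between 17% and 52%: 54 in [17, 52] is false
  mean reviewer score > 3.6: 1.7 > 3.6 is false
  early-career PI: yes → true
  PI h-index > 74: 83 > 74 is true
  requested budget > 1417082 USD: 1723047 > 1417082 is true
  institution type = national-lab: R2 == national-lab is false
Combine:
[1] false AND true AND true = false
[2.2.1.1] false AND false = false
[2.2.1] NOT false = true
[2.2] NOT true = false
[2] false OR false = false
[3.2.1] true AND true = true
[3.2] NOT true = false
[3] false OR false = false
[4] true → false = false
[root] false OR false OR false OR false = false
Overall: false → declined

Declined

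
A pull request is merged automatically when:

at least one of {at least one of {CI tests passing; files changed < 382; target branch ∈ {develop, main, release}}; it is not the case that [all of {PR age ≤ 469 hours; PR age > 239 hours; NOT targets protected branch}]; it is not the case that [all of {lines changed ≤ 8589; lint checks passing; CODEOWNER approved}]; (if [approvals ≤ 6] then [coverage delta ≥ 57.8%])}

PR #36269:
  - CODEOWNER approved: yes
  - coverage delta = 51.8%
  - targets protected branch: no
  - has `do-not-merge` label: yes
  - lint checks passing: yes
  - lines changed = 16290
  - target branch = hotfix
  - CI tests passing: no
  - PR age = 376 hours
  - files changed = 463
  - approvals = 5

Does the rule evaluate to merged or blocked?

Atomic conditions:
  CI tests passing: no → false
  files changed < 382: 463 < 382 is false
  target branch ∈ {develop, main, release}: hotfix is not in the set → false
  PR age ≤ 469 hours: 376 ≤ 469 is true
  PR age > 239 hours: 376 > 239 is true
  NOT targets protected branch: no → true
  lines changed ≤ 8589: 16290 ≤ 8589 is false
  lint checks passing: yes → true
  CODEOWNER approved: yes → true
  approvals ≤ 6: 5 ≤ 6 is true
  coverage delta ≥ 57.8%: 51.8 ≥ 57.8 is false
Combine:
[1] false OR false OR false = false
[2.1] true AND true AND true = true
[2] NOT true = false
[3.1] false AND true AND true = false
[3] NOT false = true
[4] true → false = false
[root] false OR false OR true OR false = true
Overall: true → merged

Merged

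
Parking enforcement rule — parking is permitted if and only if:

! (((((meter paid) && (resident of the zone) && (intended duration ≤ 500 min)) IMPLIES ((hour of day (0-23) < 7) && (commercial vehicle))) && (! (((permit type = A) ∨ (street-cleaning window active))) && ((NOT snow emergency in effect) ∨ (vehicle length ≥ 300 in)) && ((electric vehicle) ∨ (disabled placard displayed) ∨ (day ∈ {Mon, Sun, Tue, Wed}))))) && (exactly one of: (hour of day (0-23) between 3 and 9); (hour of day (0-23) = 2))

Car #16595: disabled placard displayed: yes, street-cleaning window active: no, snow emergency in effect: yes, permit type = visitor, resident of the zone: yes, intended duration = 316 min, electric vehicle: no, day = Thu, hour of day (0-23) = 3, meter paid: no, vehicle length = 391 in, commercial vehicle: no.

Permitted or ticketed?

Atomic conditions:
  meter paid: no → false
  resident of the zone: yes → true
  intended duration ≤ 500 min: 316 ≤ 500 is true
  hour of day (0-23) < 7: 3 < 7 is true
  commercial vehicle: no → false
  permit type = A: visitor == A is false
  street-cleaning window active: no → false
  NOT snow emergency in effect: yes → false
  vehicle length ≥ 300 in: 391 ≥ 300 is true
  electric vehicle: no → false
  disabled placard displayed: yes → true
  day ∈ {Mon, Sun, Tue, Wed}: Thu is not in the set → false
  hour of day (0-23) between 3 and 9: 3 in [3, 9] is true
  hour of day (0-23) = 2: 3 == 2 is false
Combine:
[1.1.1.1] false AND true AND true = false
[1.1.1.2] true AND false = false
[1.1.1] false → false (antecedent false ⇒ implication holds) = true
[1.1.2.1.1] false OR false = false
[1.1.2.1] NOT false = true
[1.1.2.2] false OR true = true
[1.1.2.3] false OR true OR false = true
[1.1.2] true AND true AND true = true
[1.1] true AND true = true
[1] NOT true = false
[2] exactly-one(true, false) = true
[root] false AND true = false
Overall: false → ticketed

Ticketed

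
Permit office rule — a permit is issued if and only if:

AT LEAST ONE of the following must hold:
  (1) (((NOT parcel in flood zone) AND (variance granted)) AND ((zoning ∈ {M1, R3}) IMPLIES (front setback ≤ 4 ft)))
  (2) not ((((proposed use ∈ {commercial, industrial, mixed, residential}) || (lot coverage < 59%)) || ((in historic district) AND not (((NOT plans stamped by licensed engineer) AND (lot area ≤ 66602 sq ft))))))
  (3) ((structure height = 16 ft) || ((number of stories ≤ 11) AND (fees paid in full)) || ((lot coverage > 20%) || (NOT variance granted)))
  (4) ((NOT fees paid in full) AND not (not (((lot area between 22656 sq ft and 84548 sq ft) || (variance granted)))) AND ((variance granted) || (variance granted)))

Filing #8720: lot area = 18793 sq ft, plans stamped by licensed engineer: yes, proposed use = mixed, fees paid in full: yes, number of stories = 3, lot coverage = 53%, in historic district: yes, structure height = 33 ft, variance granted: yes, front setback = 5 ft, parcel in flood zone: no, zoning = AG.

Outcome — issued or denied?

Issued

Atomic conditions:
  NOT parcel in flood zone: no → true
  variance granted: yes → true
  zoning ∈ {M1, R3}: AG is not in the set → false
  front setback ≤ 4 ft: 5 ≤ 4 is false
  proposed use ∈ {commercial, industrial, mixed, residential}: mixed is in the set → true
  lot coverage < 59%: 53 < 59 is true
  in historic district: yes → true
  NOT plans stamped by licensed engineer: yes → false
  lot area ≤ 66602 sq ft: 18793 ≤ 66602 is true
  structure height = 16 ft: 33 == 16 is false
  number of stories ≤ 11: 3 ≤ 11 is true
  fees paid in full: yes → true
  lot coverage > 20%: 53 > 20 is true
  NOT variance granted: yes → false
  NOT fees paid in full: yes → false
  lot area between 22656 sq ft and 84548 sq ft: 18793 in [22656, 84548] is false
Combine:
[1.1] true AND true = true
[1.2] false → false (antecedent false ⇒ implication holds) = true
[1] true AND true = true
[2.1.1] true OR true = true
[2.1.2.2.1] false AND true = false
[2.1.2.2] NOT false = true
[2.1.2] true AND true = true
[2.1] true OR true = true
[2] NOT true = false
[3.2] true AND true = true
[3.3] true OR false = true
[3] false OR true OR true = true
[4.2.1.1] false OR true = true
[4.2.1] NOT true = false
[4.2] NOT false = true
[4.3] true OR true = true
[4] false AND true AND true = false
[root] true OR false OR true OR false = true
Overall: true → issued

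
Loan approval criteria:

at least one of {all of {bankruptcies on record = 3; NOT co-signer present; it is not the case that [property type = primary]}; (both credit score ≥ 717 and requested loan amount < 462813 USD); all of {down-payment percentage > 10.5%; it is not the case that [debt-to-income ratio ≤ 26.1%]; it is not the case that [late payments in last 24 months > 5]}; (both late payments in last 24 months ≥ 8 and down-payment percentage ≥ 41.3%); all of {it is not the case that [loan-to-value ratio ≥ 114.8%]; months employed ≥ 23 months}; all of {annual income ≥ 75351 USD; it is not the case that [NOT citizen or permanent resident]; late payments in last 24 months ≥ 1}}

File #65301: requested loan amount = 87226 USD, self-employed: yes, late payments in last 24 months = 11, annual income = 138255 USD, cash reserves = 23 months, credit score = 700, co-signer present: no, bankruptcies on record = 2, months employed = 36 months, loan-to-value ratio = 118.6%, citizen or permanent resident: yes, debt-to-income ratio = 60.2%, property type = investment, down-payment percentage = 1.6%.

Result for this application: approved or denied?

Approved

Atomic conditions:
  bankruptcies on record = 3: 2 == 3 is false
  NOT co-signer present: no → true
  property type = primary: investment == primary is false
  credit score ≥ 717: 700 ≥ 717 is false
  requested loan amount < 462813 USD: 87226 < 462813 is true
  down-payment percentage > 10.5%: 1.6 > 10.5 is false
  debt-to-income ratio ≤ 26.1%: 60.2 ≤ 26.1 is false
  late payments in last 24 months > 5: 11 > 5 is true
  late payments in last 24 months ≥ 8: 11 ≥ 8 is true
  down-payment percentage ≥ 41.3%: 1.6 ≥ 41.3 is false
  loan-to-value ratio ≥ 114.8%: 118.6 ≥ 114.8 is true
  months employed ≥ 23 months: 36 ≥ 23 is true
  annual income ≥ 75351 USD: 138255 ≥ 75351 is true
  NOT citizen or permanent resident: yes → false
  late payments in last 24 months ≥ 1: 11 ≥ 1 is true
Combine:
[1.3] NOT false = true
[1] false AND true AND true = false
[2] false AND true = false
[3.2] NOT false = true
[3.3] NOT true = false
[3] false AND true AND false = false
[4] true AND false = false
[5.1] NOT true = false
[5] false AND true = false
[6.2] NOT false = true
[6] true AND true AND true = true
[root] false OR false OR false OR false OR false OR true = true
Overall: true → approved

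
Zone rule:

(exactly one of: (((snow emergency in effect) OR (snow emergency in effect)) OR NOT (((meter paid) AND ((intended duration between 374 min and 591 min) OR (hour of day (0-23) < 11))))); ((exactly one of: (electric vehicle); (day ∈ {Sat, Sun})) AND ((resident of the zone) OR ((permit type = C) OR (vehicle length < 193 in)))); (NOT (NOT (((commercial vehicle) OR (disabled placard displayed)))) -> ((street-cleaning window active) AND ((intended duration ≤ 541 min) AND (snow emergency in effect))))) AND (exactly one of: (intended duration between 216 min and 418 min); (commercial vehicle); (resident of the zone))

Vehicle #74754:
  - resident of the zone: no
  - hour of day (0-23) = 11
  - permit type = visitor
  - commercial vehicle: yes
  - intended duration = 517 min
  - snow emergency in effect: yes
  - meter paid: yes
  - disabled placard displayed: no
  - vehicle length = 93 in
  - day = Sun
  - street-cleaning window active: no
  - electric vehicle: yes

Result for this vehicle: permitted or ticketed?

Atomic conditions:
  snow emergency in effect: yes → true
  meter paid: yes → true
  intended duration between 374 min and 591 min: 517 in [374, 591] is true
  hour of day (0-23) < 11: 11 < 11 is false
  electric vehicle: yes → true
  day ∈ {Sat, Sun}: Sun is in the set → true
  resident of the zone: no → false
  permit type = C: visitor == C is false
  vehicle length < 193 in: 93 < 193 is true
  commercial vehicle: yes → true
  disabled placard displayed: no → false
  street-cleaning window active: no → false
  intended duration ≤ 541 min: 517 ≤ 541 is true
  intended duration between 216 min and 418 min: 517 in [216, 418] is false
Combine:
[1.1.1] true OR true = true
[1.1.2.1.2] true OR false = true
[1.1.2.1] true AND true = true
[1.1.2] NOT true = false
[1.1] true OR false = true
[1.2.1] exactly-one(true, true) = false
[1.2.2.2] false OR true = true
[1.2.2] false OR true = true
[1.2] false AND true = false
[1.3.1.1.1] true OR false = true
[1.3.1.1] NOT true = false
[1.3.1] NOT false = true
[1.3.2.2] true AND true = true
[1.3.2] false AND true = false
[1.3] true → false = false
[1] exactly-one(true, false, false) = true
[2] exactly-one(false, true, false) = true
[root] true AND true = true
Overall: true → permitted

Permitted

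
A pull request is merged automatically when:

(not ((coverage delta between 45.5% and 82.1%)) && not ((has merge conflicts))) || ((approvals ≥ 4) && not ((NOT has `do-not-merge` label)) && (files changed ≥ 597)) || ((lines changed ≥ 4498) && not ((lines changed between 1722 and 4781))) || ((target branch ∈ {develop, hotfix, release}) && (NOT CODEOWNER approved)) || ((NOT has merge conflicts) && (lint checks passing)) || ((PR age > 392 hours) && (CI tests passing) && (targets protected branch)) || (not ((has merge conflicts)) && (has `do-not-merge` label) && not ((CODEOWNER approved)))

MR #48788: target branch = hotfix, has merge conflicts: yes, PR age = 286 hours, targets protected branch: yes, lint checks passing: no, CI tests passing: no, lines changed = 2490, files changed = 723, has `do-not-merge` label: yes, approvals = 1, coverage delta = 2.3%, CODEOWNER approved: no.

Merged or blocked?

Merged

Atomic conditions:
  coverage delta between 45.5% and 82.1%: 2.3 in [45.5, 82.1] is false
  has merge conflicts: yes → true
  approvals ≥ 4: 1 ≥ 4 is false
  NOT has `do-not-merge` label: yes → false
  files changed ≥ 597: 723 ≥ 597 is true
  lines changed ≥ 4498: 2490 ≥ 4498 is false
  lines changed between 1722 and 4781: 2490 in [1722, 4781] is true
  target branch ∈ {develop, hotfix, release}: hotfix is in the set → true
  NOT CODEOWNER approved: no → true
  NOT has merge conflicts: yes → false
  lint checks passing: no → false
  PR age > 392 hours: 286 > 392 is false
  CI tests passing: no → false
  targets protected branch: yes → true
  has `do-not-merge` label: yes → true
  CODEOWNER approved: no → false
Combine:
[1.1] NOT false = true
[1.2] NOT true = false
[1] true AND false = false
[2.2] NOT false = true
[2] false AND true AND true = false
[3.2] NOT true = false
[3] false AND false = false
[4] true AND true = true
[5] false AND false = false
[6] false AND false AND true = false
[7.1] NOT true = false
[7.3] NOT false = true
[7] false AND true AND true = false
[root] false OR false OR false OR true OR false OR false OR false = true
Overall: true → merged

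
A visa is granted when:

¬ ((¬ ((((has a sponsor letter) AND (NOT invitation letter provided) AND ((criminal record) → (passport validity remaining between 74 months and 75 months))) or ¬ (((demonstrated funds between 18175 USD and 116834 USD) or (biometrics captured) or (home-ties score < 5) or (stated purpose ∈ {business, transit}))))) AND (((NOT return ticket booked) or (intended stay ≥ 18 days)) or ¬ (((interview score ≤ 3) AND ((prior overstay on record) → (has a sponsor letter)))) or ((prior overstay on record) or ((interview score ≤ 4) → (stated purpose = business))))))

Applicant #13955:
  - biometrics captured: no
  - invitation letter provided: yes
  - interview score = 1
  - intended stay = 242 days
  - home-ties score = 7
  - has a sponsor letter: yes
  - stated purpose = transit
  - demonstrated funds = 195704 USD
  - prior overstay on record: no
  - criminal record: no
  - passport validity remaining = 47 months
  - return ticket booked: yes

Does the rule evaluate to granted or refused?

Refused

Atomic conditions:
  has a sponsor letter: yes → true
  NOT invitation letter provided: yes → false
  criminal record: no → false
  passport validity remaining between 74 months and 75 months: 47 in [74, 75] is false
  demonstrated funds between 18175 USD and 116834 USD: 195704 in [18175, 116834] is false
  biometrics captured: no → false
  home-ties score < 5: 7 < 5 is false
  stated purpose ∈ {business, transit}: transit is in the set → true
  NOT return ticket booked: yes → false
  intended stay ≥ 18 days: 242 ≥ 18 is true
  interview score ≤ 3: 1 ≤ 3 is true
  prior overstay on record: no → false
  interview score ≤ 4: 1 ≤ 4 is true
  stated purpose = business: transit == business is false
Combine:
[1.1.1.1.3] false → false (antecedent false ⇒ implication holds) = true
[1.1.1.1] true AND false AND true = false
[1.1.1.2.1] false OR false OR false OR true = true
[1.1.1.2] NOT true = false
[1.1.1] false OR false = false
[1.1] NOT false = true
[1.2.1] false OR true = true
[1.2.2.1.2] false → true (antecedent false ⇒ implication holds) = true
[1.2.2.1] true AND true = true
[1.2.2] NOT true = false
[1.2.3.2] true → false = false
[1.2.3] false OR false = false
[1.2] true OR false OR false = true
[1] true AND true = true
[root] NOT true = false
Overall: false → refused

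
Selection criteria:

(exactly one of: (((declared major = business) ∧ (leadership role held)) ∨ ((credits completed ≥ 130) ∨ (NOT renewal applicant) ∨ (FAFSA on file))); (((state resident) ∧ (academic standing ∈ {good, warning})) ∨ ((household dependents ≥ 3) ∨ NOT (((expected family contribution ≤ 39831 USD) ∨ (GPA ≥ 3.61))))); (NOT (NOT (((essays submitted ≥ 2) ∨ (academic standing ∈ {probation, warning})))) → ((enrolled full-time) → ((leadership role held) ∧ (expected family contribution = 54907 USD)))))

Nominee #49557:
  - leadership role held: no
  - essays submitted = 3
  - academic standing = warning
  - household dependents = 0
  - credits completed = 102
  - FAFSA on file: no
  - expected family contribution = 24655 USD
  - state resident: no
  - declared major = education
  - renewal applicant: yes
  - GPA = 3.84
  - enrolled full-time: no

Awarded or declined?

Atomic conditions:
  declared major = business: education == business is false
  leadership role held: no → false
  credits completed ≥ 130: 102 ≥ 130 is false
  NOT renewal applicant: yes → false
  FAFSA on file: no → false
  state resident: no → false
  academic standing ∈ {good, warning}: warning is in the set → true
  household dependents ≥ 3: 0 ≥ 3 is false
  expected family contribution ≤ 39831 USD: 24655 ≤ 39831 is true
  GPA ≥ 3.61: 3.84 ≥ 3.61 is true
  essays submitted ≥ 2: 3 ≥ 2 is true
  academic standing ∈ {probation, warning}: warning is in the set → true
  enrolled full-time: no → false
  expected family contribution = 54907 USD: 24655 == 54907 is false
Combine:
[1.1] false AND false = false
[1.2] false OR false OR false = false
[1] false OR false = false
[2.1] false AND true = false
[2.2.2.1] true OR true = true
[2.2.2] NOT true = false
[2.2] false OR false = false
[2] false OR false = false
[3.1.1.1] true OR true = true
[3.1.1] NOT true = false
[3.1] NOT false = true
[3.2.2] false AND false = false
[3.2] false → false (antecedent false ⇒ implication holds) = true
[3] true → true = true
[root] exactly-one(false, false, true) = true
Overall: true → awarded

Awarded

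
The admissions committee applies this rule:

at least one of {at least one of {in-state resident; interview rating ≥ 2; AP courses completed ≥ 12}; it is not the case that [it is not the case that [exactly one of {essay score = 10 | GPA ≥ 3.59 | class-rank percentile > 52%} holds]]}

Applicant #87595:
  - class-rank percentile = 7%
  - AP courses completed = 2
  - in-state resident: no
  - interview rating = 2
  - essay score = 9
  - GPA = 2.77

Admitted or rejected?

Admitted

Atomic conditions:
  in-state resident: no → false
  interview rating ≥ 2: 2 ≥ 2 is true
  AP courses completed ≥ 12: 2 ≥ 12 is false
  essay score = 10: 9 == 10 is false
  GPA ≥ 3.59: 2.77 ≥ 3.59 is false
  class-rank percentile > 52%: 7 > 52 is false
Combine:
[1] false OR true OR false = true
[2.1.1] exactly-one(false, false, false) = false
[2.1] NOT false = true
[2] NOT true = false
[root] true OR false = true
Overall: true → admitted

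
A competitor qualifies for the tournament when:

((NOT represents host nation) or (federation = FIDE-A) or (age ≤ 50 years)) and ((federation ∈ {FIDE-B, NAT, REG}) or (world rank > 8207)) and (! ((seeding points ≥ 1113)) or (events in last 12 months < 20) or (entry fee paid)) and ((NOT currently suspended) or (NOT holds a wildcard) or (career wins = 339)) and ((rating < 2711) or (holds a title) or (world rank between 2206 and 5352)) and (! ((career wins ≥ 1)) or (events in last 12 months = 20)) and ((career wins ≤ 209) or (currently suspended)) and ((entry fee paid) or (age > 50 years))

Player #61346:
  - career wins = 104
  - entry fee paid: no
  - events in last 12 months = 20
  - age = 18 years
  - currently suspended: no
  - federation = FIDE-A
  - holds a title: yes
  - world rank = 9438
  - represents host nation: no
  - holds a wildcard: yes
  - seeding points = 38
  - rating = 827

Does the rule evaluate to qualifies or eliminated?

Eliminated

Atomic conditions:
  NOT represents host nation: no → true
  federation = FIDE-A: FIDE-A == FIDE-A is true
  age ≤ 50 years: 18 ≤ 50 is true
  federation ∈ {FIDE-B, NAT, REG}: FIDE-A is not in the set → false
  world rank > 8207: 9438 > 8207 is true
  seeding points ≥ 1113: 38 ≥ 1113 is false
  events in last 12 months < 20: 20 < 20 is false
  entry fee paid: no → false
  NOT currently suspended: no → true
  NOT holds a wildcard: yes → false
  career wins = 339: 104 == 339 is false
  rating < 2711: 827 < 2711 is true
  holds a title: yes → true
  world rank between 2206 and 5352: 9438 in [2206, 5352] is false
  career wins ≥ 1: 104 ≥ 1 is true
  events in last 12 months = 20: 20 == 20 is true
  career wins ≤ 209: 104 ≤ 209 is true
  currently suspended: no → false
  age > 50 years: 18 > 50 is false
Combine:
[1] true OR true OR true = true
[2] false OR true = true
[3.1] NOT false = true
[3] true OR false OR false = true
[4] true OR false OR false = true
[5] true OR true OR false = true
[6.1] NOT true = false
[6] false OR true = true
[7] true OR false = true
[8] false OR false = false
[root] true AND true AND true AND true AND true AND true AND true AND false = false
Overall: false → eliminated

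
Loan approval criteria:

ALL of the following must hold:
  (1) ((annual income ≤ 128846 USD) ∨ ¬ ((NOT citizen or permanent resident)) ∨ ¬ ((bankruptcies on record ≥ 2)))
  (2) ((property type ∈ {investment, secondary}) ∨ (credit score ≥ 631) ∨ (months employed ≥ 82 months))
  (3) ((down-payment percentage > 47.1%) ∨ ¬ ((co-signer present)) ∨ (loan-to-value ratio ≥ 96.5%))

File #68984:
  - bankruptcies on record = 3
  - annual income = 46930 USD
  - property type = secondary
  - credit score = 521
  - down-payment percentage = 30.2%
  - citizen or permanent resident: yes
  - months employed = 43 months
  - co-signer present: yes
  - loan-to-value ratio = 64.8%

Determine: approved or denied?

Denied

Atomic conditions:
  annual income ≤ 128846 USD: 46930 ≤ 128846 is true
  NOT citizen or permanent resident: yes → false
  bankruptcies on record ≥ 2: 3 ≥ 2 is true
  property type ∈ {investment, secondary}: secondary is in the set → true
  credit score ≥ 631: 521 ≥ 631 is false
  months employed ≥ 82 months: 43 ≥ 82 is false
  down-payment percentage > 47.1%: 30.2 > 47.1 is false
  co-signer present: yes → true
  loan-to-value ratio ≥ 96.5%: 64.8 ≥ 96.5 is false
Combine:
[1.2] NOT false = true
[1.3] NOT true = false
[1] true OR true OR false = true
[2] true OR false OR false = true
[3.2] NOT true = false
[3] false OR false OR false = false
[root] true AND true AND false = false
Overall: false → denied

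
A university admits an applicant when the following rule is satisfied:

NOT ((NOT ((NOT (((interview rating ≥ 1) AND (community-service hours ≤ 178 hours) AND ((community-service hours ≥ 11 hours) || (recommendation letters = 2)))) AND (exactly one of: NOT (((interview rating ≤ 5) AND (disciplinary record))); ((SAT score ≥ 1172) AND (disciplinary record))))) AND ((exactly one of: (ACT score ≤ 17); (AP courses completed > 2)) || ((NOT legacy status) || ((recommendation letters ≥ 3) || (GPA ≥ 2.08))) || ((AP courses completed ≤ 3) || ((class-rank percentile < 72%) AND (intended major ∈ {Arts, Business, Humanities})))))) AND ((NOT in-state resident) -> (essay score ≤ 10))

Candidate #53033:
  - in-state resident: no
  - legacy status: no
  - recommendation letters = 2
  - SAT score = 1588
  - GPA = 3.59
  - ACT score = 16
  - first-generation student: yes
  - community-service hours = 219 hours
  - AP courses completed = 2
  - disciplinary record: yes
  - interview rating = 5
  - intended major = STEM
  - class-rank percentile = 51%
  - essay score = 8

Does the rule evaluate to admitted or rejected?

Admitted

Atomic conditions:
  interview rating ≥ 1: 5 ≥ 1 is true
  community-service hours ≤ 178 hours: 219 ≤ 178 is false
  community-service hours ≥ 11 hours: 219 ≥ 11 is true
  recommendation letters = 2: 2 == 2 is true
  interview rating ≤ 5: 5 ≤ 5 is true
  disciplinary record: yes → true
  SAT score ≥ 1172: 1588 ≥ 1172 is true
  ACT score ≤ 17: 16 ≤ 17 is true
  AP courses completed > 2: 2 > 2 is false
  NOT legacy status: no → true
  recommendation letters ≥ 3: 2 ≥ 3 is false
  GPA ≥ 2.08: 3.59 ≥ 2.08 is true
  AP courses completed ≤ 3: 2 ≤ 3 is true
  class-rank percentile < 72%: 51 < 72 is true
  intended major ∈ {Arts, Business, Humanities}: STEM is not in the set → false
  NOT in-state resident: no → true
  essay score ≤ 10: 8 ≤ 10 is true
Combine:
[1.1.1.1.1.1.3] true OR true = true
[1.1.1.1.1.1] true AND false AND true = false
[1.1.1.1.1] NOT false = true
[1.1.1.1.2.1.1] true AND true = true
[1.1.1.1.2.1] NOT true = false
[1.1.1.1.2.2] true AND true = true
[1.1.1.1.2] exactly-one(false, true) = true
[1.1.1.1] true AND true = true
[1.1.1] NOT true = false
[1.1.2.1] exactly-one(true, false) = true
[1.1.2.2.2] false OR true = true
[1.1.2.2] true OR true = true
[1.1.2.3.2] true AND false = false
[1.1.2.3] true OR false = true
[1.1.2] true OR true OR true = true
[1.1] false AND true = false
[1] NOT false = true
[2] true → true = true
[root] true AND true = true
Overall: true → admitted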